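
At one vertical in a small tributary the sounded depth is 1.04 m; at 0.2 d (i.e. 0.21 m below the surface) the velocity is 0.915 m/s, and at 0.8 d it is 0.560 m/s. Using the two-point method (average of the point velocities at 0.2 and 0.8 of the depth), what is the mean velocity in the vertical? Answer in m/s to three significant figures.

v̄ = (0.915 + 0.560) / 2 = 0.7375 m/s

0.738 m/s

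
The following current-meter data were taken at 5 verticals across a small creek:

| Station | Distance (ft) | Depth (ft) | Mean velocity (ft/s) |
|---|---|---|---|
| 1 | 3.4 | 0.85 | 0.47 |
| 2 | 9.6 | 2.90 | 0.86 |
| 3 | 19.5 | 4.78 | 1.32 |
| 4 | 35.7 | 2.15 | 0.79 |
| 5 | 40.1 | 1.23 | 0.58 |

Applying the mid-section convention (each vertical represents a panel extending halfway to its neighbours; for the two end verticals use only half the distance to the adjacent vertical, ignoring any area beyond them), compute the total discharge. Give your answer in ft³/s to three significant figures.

123 ft³/s

w_1 = (9.6 − 3.4)/2 = 3.1 ft; q_1 = 0.47 × 0.85 × 3.1 = 1.238 ft³/s
w_2 = (19.5 − 3.4)/2 = 8.05 ft; q_2 = 0.86 × 2.90 × 8.05 = 20.08 ft³/s
w_3 = (35.7 − 9.6)/2 = 13.05 ft; q_3 = 1.32 × 4.78 × 13.05 = 82.34 ft³/s
w_4 = (40.1 − 19.5)/2 = 10.3 ft; q_4 = 0.79 × 2.15 × 10.3 = 17.49 ft³/s
w_5 = (40.1 − 35.7)/2 = 2.2 ft; q_5 = 0.58 × 1.23 × 2.2 = 1.569 ft³/s
Q = Σ qᵢ = 122.7 ft³/s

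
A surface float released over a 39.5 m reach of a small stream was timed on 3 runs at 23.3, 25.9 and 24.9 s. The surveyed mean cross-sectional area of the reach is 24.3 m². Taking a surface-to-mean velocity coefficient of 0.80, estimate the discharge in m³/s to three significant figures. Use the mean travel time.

31.1 m³/s

t̄ = (23.3 + 25.9 + 24.9) / 3 = 24.7 s
v_surface = L / t̄ = 39.5 / 24.7 = 1.599 m/s
v_mean = 0.80 × 1.599 = 1.279 m/s
Q = A × v_mean = 24.3 × 1.279 = 31.09 m³/s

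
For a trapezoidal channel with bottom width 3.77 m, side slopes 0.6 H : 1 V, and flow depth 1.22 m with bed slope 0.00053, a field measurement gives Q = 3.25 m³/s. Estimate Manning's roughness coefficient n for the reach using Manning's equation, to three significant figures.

A = (b + z·y)·y = (3.77 + 0.6×1.22)×1.22 = 5.492 m²
P = b + 2y√(1+z²) = 3.77 + 2×1.22×√(1+0.6²) = 6.616 m
R = A/P = 5.492/6.616 = 0.8302 m
n = (1/Q)·A·R^(2/3)·S^(1/2) = (1/3.25) × 5.492 × 0.8834 × 0.02302 = 0.03437

0.0344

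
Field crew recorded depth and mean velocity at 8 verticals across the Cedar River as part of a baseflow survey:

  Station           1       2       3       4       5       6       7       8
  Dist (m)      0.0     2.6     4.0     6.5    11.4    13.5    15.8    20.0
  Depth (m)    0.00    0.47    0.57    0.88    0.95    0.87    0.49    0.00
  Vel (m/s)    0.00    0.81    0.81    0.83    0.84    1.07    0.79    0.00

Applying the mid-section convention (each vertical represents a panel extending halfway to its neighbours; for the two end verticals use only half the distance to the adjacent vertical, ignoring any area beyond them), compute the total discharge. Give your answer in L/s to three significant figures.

w_2 = (4.0 − 0.0)/2 = 2 m; q_2 = 0.81 × 0.47 × 2 = 0.7614 m³/s
w_3 = (6.5 − 2.6)/2 = 1.95 m; q_3 = 0.81 × 0.57 × 1.95 = 0.9003 m³/s
w_4 = (11.4 − 4.0)/2 = 3.7 m; q_4 = 0.83 × 0.88 × 3.7 = 2.702 m³/s
w_5 = (13.5 − 6.5)/2 = 3.5 m; q_5 = 0.84 × 0.95 × 3.5 = 2.793 m³/s
w_6 = (15.8 − 11.4)/2 = 2.2 m; q_6 = 1.07 × 0.87 × 2.2 = 2.048 m³/s
w_7 = (20.0 − 13.5)/2 = 3.25 m; q_7 = 0.79 × 0.49 × 3.25 = 1.258 m³/s
Stations 1, 8 contribute zero (depth or velocity is 0).
Q = Σ qᵢ = 10.46 m³/s
= 10.46 × 1000 = 10460 L/s

10500 L/s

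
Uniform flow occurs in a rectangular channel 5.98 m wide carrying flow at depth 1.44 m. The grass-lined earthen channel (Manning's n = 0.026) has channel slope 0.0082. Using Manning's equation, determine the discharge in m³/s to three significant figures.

29.4 m³/s

A = b·y = 5.98 × 1.44 = 8.611 m²
P = b + 2y = 5.98 + 2×1.44 = 8.860 m
R = A/P = 8.611/8.860 = 0.9719 m
Q = (1/n)·A·R^(2/3)·S^(1/2) = (1/0.026) × 8.611 × 0.9719^(2/3) × 0.0082^(1/2) = 29.43 m³/s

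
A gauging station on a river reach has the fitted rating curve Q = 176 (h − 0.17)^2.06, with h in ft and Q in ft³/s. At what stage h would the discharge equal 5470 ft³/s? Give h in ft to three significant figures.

5.47 ft

h − h₀ = (Q/C)^(1/b) = (5470/176)^(1/2.06) = 5.303 ft
h = 0.17 + 5.303 = 5.473 ft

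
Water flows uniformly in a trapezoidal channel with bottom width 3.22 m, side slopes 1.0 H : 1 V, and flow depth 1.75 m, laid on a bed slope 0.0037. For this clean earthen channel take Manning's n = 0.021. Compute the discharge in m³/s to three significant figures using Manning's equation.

A = (b + z·y)·y = (3.22 + 1.0×1.75)×1.75 = 8.698 m²
P = b + 2y√(1+z²) = 3.22 + 2×1.75×√(1+1.0²) = 8.170 m
R = A/P = 8.698/8.170 = 1.065 m
Q = (1/n)·A·R^(2/3)·S^(1/2) = (1/0.021) × 8.698 × 1.065^(2/3) × 0.0037^(1/2) = 26.27 m³/s

26.3 m³/s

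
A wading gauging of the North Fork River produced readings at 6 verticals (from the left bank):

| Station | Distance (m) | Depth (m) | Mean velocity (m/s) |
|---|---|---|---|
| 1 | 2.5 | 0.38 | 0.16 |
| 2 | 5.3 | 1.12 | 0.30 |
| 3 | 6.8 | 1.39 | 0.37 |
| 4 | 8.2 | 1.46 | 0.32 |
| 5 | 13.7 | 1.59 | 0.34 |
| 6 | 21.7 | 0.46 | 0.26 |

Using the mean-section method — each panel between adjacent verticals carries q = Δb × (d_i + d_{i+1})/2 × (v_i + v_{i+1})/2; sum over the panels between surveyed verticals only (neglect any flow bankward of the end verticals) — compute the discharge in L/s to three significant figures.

7030 L/s

Panel 1-2: Δb = 2.8 m, d̄ = (0.38+1.12)/2 = 0.75, v̄ = (0.16+0.30)/2 = 0.23 → q = 2.8×0.75×0.23 = 0.4830 m³/s
Panel 2-3: Δb = 1.5 m, d̄ = (1.12+1.39)/2 = 1.255, v̄ = (0.30+0.37)/2 = 0.335 → q = 1.5×1.255×0.335 = 0.6306 m³/s
Panel 3-4: Δb = 1.4 m, d̄ = (1.39+1.46)/2 = 1.425, v̄ = (0.37+0.32)/2 = 0.345 → q = 1.4×1.425×0.345 = 0.6883 m³/s
Panel 4-5: Δb = 5.5 m, d̄ = (1.46+1.59)/2 = 1.525, v̄ = (0.32+0.34)/2 = 0.33 → q = 5.5×1.525×0.33 = 2.768 m³/s
Panel 5-6: Δb = 8 m, d̄ = (1.59+0.46)/2 = 1.025, v̄ = (0.34+0.26)/2 = 0.3 → q = 8×1.025×0.3 = 2.460 m³/s
Q = Σ q = 7.030 m³/s
= 7.030 × 1000 = 7030 L/s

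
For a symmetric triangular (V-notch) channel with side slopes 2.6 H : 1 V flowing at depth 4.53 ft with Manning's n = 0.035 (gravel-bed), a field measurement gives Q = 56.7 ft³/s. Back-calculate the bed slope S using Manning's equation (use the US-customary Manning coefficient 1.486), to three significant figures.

0.000231

A = z·y² = 2.6×4.53² = 53.35 ft²
P = 2y√(1+z²) = 2×4.53×√(1+2.6²) = 25.24 ft
R = A/P = 53.35/25.24 = 2.114 ft
S = (Q·n / (1.486·A·R^(2/3)))² = (56.7×0.035 / (1.486×53.35×1.647))² = 0.0002309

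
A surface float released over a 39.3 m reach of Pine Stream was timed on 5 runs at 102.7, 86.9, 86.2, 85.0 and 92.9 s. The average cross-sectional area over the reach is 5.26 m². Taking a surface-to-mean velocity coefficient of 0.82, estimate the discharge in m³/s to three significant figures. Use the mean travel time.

1.87 m³/s

t̄ = (102.7 + 86.9 + 86.2 + 85.0 + 92.9) / 5 = 90.74 s
v_surface = L / t̄ = 39.3 / 90.74 = 0.4331 m/s
v_mean = 0.82 × 0.4331 = 0.3551 m/s
Q = A × v_mean = 5.26 × 0.3551 = 1.868 m³/s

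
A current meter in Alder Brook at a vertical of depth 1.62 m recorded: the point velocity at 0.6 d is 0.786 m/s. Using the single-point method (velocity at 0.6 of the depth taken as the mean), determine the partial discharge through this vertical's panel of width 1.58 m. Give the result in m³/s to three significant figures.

2.01 m³/s

v̄ = v₀.₆ = 0.786 m/s
q = v̄ × d × w = 0.7860 × 1.62 × 1.58 = 2.012 m³/s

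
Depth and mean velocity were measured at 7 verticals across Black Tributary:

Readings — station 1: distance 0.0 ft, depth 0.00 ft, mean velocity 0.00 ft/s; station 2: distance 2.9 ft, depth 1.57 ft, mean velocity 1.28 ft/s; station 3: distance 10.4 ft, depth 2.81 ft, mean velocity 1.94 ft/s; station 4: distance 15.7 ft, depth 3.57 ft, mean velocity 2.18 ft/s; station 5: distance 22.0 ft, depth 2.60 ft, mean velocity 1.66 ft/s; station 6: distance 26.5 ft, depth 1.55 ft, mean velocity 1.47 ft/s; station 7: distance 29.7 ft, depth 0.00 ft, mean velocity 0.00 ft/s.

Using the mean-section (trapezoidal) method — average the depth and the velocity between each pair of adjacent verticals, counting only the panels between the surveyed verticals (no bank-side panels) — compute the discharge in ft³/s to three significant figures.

116 ft³/s

Panel 1-2: Δb = 2.9 ft, d̄ = (0.00+1.57)/2 = 0.785, v̄ = (0.00+1.28)/2 = 0.64 → q = 2.9×0.785×0.64 = 1.457 ft³/s
Panel 2-3: Δb = 7.5 ft, d̄ = (1.57+2.81)/2 = 2.19, v̄ = (1.28+1.94)/2 = 1.61 → q = 7.5×2.19×1.61 = 26.44 ft³/s
Panel 3-4: Δb = 5.3 ft, d̄ = (2.81+3.57)/2 = 3.19, v̄ = (1.94+2.18)/2 = 2.06 → q = 5.3×3.19×2.06 = 34.83 ft³/s
Panel 4-5: Δb = 6.3 ft, d̄ = (3.57+2.60)/2 = 3.085, v̄ = (2.18+1.66)/2 = 1.92 → q = 6.3×3.085×1.92 = 37.32 ft³/s
Panel 5-6: Δb = 4.5 ft, d̄ = (2.60+1.55)/2 = 2.075, v̄ = (1.66+1.47)/2 = 1.565 → q = 4.5×2.075×1.565 = 14.61 ft³/s
Panel 6-7: Δb = 3.2 ft, d̄ = (1.55+0.00)/2 = 0.775, v̄ = (1.47+0.00)/2 = 0.735 → q = 3.2×0.775×0.735 = 1.823 ft³/s
Q = Σ q = 116.5 ft³/s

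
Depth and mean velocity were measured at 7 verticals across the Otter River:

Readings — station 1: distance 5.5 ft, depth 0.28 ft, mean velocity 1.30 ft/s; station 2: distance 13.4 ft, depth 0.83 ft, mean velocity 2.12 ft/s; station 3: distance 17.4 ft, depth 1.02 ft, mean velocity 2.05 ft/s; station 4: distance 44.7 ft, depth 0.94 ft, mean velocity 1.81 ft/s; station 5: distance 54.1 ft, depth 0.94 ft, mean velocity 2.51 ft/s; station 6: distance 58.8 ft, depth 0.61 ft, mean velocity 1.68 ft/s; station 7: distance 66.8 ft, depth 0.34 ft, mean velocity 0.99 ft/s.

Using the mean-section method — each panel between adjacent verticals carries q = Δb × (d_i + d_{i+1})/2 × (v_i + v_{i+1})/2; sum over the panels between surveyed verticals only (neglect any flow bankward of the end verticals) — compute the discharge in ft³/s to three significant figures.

98.6 ft³/s

Panel 1-2: Δb = 7.9 ft, d̄ = (0.28+0.83)/2 = 0.555, v̄ = (1.30+2.12)/2 = 1.71 → q = 7.9×0.555×1.71 = 7.497 ft³/s
Panel 2-3: Δb = 4 ft, d̄ = (0.83+1.02)/2 = 0.925, v̄ = (2.12+2.05)/2 = 2.085 → q = 4×0.925×2.085 = 7.715 ft³/s
Panel 3-4: Δb = 27.3 ft, d̄ = (1.02+0.94)/2 = 0.98, v̄ = (2.05+1.81)/2 = 1.93 → q = 27.3×0.98×1.93 = 51.64 ft³/s
Panel 4-5: Δb = 9.4 ft, d̄ = (0.94+0.94)/2 = 0.94, v̄ = (1.81+2.51)/2 = 2.16 → q = 9.4×0.94×2.16 = 19.09 ft³/s
Panel 5-6: Δb = 4.7 ft, d̄ = (0.94+0.61)/2 = 0.775, v̄ = (2.51+1.68)/2 = 2.095 → q = 4.7×0.775×2.095 = 7.631 ft³/s
Panel 6-7: Δb = 8 ft, d̄ = (0.61+0.34)/2 = 0.475, v̄ = (1.68+0.99)/2 = 1.335 → q = 8×0.475×1.335 = 5.073 ft³/s
Q = Σ q = 98.64 ft³/s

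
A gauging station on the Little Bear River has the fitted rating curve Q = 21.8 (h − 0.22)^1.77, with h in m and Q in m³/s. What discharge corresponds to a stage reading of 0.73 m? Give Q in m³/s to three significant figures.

6.62 m³/s

Q = 21.8 × (0.73 − 0.22)^1.77 = 21.8 × 0.51^1.77 = 6.620 m³/s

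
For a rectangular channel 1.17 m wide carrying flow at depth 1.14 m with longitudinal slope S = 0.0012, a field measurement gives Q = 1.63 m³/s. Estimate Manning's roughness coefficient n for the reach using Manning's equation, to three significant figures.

A = b·y = 1.17 × 1.14 = 1.334 m²
P = b + 2y = 1.17 + 2×1.14 = 3.450 m
R = A/P = 1.334/3.450 = 0.3866 m
n = (1/Q)·A·R^(2/3)·S^(1/2) = (1/1.63) × 1.334 × 0.5307 × 0.03464 = 0.01504

0.0150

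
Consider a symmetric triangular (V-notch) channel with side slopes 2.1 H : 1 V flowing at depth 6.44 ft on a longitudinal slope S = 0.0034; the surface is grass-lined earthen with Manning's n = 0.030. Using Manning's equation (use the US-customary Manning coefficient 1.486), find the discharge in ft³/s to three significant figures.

A = z·y² = 2.1×6.44² = 87.09 ft²
P = 2y√(1+z²) = 2×6.44×√(1+2.1²) = 29.96 ft
R = A/P = 87.09/29.96 = 2.907 ft
Q = (1.486/n)·A·R^(2/3)·S^(1/2) = (1.486/0.030) × 87.09 × 2.907^(2/3) × 0.0034^(1/2) = 512.4 ft³/s

512 ft³/s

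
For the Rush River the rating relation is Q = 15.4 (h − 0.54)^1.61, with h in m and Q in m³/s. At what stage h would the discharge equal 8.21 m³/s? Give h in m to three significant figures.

h − h₀ = (Q/C)^(1/b) = (8.21/15.4)^(1/1.61) = 0.6766 m
h = 0.54 + 0.6766 = 1.217 m

1.22 m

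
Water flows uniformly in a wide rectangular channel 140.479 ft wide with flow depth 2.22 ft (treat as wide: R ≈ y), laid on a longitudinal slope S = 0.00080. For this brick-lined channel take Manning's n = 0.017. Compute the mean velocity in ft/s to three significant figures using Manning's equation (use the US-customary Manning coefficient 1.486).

A = b·y = 140.479 × 2.22 = 311.9 ft²
Wide channel: R ≈ y = 2.22 ft
Q = (1.486/n)·A·R^(2/3)·S^(1/2) = (1.486/0.017) × 311.9 × 2.220^(2/3) × 0.00080^(1/2) = 1312 ft³/s
V = Q/A = 1312/311.9 = 4.207 ft/s

4.21 ft/s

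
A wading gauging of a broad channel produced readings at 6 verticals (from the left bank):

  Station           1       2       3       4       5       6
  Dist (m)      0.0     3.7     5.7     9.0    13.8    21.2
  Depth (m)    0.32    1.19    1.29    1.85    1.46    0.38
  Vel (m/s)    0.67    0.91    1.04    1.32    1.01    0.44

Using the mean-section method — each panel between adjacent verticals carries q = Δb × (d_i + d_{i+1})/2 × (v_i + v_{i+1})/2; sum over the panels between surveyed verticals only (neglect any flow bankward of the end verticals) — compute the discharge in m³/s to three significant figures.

Panel 1-2: Δb = 3.7 m, d̄ = (0.32+1.19)/2 = 0.755, v̄ = (0.67+0.91)/2 = 0.79 → q = 3.7×0.755×0.79 = 2.207 m³/s
Panel 2-3: Δb = 2 m, d̄ = (1.19+1.29)/2 = 1.24, v̄ = (0.91+1.04)/2 = 0.975 → q = 2×1.24×0.975 = 2.418 m³/s
Panel 3-4: Δb = 3.3 m, d̄ = (1.29+1.85)/2 = 1.57, v̄ = (1.04+1.32)/2 = 1.18 → q = 3.3×1.57×1.18 = 6.114 m³/s
Panel 4-5: Δb = 4.8 m, d̄ = (1.85+1.46)/2 = 1.655, v̄ = (1.32+1.01)/2 = 1.165 → q = 4.8×1.655×1.165 = 9.255 m³/s
Panel 5-6: Δb = 7.4 m, d̄ = (1.46+0.38)/2 = 0.92, v̄ = (1.01+0.44)/2 = 0.725 → q = 7.4×0.92×0.725 = 4.936 m³/s
Q = Σ q = 24.93 m³/s

24.9 m³/s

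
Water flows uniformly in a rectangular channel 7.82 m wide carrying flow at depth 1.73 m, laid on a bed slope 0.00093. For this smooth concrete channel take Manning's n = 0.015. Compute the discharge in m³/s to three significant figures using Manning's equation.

31.0 m³/s

A = b·y = 7.82 × 1.73 = 13.53 m²
P = b + 2y = 7.82 + 2×1.73 = 11.28 m
R = A/P = 13.53/11.28 = 1.199 m
Q = (1/n)·A·R^(2/3)·S^(1/2) = (1/0.015) × 13.53 × 1.199^(2/3) × 0.00093^(1/2) = 31.05 m³/s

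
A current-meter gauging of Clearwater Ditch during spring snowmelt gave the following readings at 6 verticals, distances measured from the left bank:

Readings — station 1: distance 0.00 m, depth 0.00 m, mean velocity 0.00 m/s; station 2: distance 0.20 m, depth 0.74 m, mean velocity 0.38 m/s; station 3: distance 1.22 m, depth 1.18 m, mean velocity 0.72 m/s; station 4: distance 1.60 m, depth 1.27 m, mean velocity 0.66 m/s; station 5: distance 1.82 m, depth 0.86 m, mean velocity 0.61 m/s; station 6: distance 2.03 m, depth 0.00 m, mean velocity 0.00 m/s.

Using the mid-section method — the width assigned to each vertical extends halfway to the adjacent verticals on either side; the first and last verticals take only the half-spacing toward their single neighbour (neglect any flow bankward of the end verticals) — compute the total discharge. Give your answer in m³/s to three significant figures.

w_2 = (1.22 − 0.00)/2 = 0.61 m; q_2 = 0.38 × 0.74 × 0.61 = 0.1715 m³/s
w_3 = (1.60 − 0.20)/2 = 0.7 m; q_3 = 0.72 × 1.18 × 0.7 = 0.5947 m³/s
w_4 = (1.82 − 1.22)/2 = 0.3 m; q_4 = 0.66 × 1.27 × 0.3 = 0.2515 m³/s
w_5 = (2.03 − 1.60)/2 = 0.215 m; q_5 = 0.61 × 0.86 × 0.215 = 0.1128 m³/s
Stations 1, 6 contribute zero (depth or velocity is 0).
Q = Σ qᵢ = 1.131 m³/s

1.13 m³/s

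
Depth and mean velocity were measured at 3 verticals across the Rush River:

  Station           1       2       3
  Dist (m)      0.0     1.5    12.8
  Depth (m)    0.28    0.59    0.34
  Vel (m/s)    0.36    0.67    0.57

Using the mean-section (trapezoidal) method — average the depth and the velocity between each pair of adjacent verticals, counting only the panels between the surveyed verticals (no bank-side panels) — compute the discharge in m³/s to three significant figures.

Panel 1-2: Δb = 1.5 m, d̄ = (0.28+0.59)/2 = 0.435, v̄ = (0.36+0.67)/2 = 0.515 → q = 1.5×0.435×0.515 = 0.3360 m³/s
Panel 2-3: Δb = 11.3 m, d̄ = (0.59+0.34)/2 = 0.465, v̄ = (0.67+0.57)/2 = 0.62 → q = 11.3×0.465×0.62 = 3.258 m³/s
Q = Σ q = 3.594 m³/s

3.59 m³/s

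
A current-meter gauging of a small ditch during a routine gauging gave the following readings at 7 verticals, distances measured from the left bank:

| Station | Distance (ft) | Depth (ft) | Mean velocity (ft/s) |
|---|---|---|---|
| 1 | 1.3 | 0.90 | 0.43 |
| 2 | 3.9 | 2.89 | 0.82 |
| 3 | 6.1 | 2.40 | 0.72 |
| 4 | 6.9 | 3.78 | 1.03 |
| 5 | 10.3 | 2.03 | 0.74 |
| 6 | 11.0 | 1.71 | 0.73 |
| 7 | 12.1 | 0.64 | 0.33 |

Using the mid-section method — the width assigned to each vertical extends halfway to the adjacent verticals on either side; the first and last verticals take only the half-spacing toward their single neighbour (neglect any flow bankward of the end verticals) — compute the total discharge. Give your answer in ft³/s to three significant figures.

21.3 ft³/s

w_1 = (3.9 − 1.3)/2 = 1.3 ft; q_1 = 0.43 × 0.90 × 1.3 = 0.5031 ft³/s
w_2 = (6.1 − 1.3)/2 = 2.4 ft; q_2 = 0.82 × 2.89 × 2.4 = 5.688 ft³/s
w_3 = (6.9 − 3.9)/2 = 1.5 ft; q_3 = 0.72 × 2.40 × 1.5 = 2.592 ft³/s
w_4 = (10.3 − 6.1)/2 = 2.1 ft; q_4 = 1.03 × 3.78 × 2.1 = 8.176 ft³/s
w_5 = (11.0 − 6.9)/2 = 2.05 ft; q_5 = 0.74 × 2.03 × 2.05 = 3.080 ft³/s
w_6 = (12.1 − 10.3)/2 = 0.9 ft; q_6 = 0.73 × 1.71 × 0.9 = 1.123 ft³/s
w_7 = (12.1 − 11.0)/2 = 0.55 ft; q_7 = 0.33 × 0.64 × 0.55 = 0.1162 ft³/s
Q = Σ qᵢ = 21.28 ft³/s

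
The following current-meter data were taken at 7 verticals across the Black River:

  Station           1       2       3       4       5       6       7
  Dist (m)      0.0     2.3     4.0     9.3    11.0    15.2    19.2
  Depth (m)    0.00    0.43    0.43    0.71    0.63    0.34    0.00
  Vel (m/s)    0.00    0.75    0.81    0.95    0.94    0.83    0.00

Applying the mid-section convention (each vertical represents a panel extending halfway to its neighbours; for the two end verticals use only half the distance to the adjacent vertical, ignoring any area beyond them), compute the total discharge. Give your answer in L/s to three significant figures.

w_2 = (4.0 − 0.0)/2 = 2 m; q_2 = 0.75 × 0.43 × 2 = 0.6450 m³/s
w_3 = (9.3 − 2.3)/2 = 3.5 m; q_3 = 0.81 × 0.43 × 3.5 = 1.219 m³/s
w_4 = (11.0 − 4.0)/2 = 3.5 m; q_4 = 0.95 × 0.71 × 3.5 = 2.361 m³/s
w_5 = (15.2 − 9.3)/2 = 2.95 m; q_5 = 0.94 × 0.63 × 2.95 = 1.747 m³/s
w_6 = (19.2 − 11.0)/2 = 4.1 m; q_6 = 0.83 × 0.34 × 4.1 = 1.157 m³/s
Stations 1, 7 contribute zero (depth or velocity is 0).
Q = Σ qᵢ = 7.129 m³/s
= 7.129 × 1000 = 7129 L/s

7130 L/s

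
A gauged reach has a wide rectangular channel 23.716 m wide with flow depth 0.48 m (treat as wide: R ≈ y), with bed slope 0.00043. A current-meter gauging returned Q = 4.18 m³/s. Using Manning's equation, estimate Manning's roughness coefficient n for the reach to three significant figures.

A = b·y = 23.716 × 0.48 = 11.38 m²
Wide channel: R ≈ y = 0.48 m
n = (1/Q)·A·R^(2/3)·S^(1/2) = (1/4.18) × 11.38 × 0.6130 × 0.02074 = 0.03462

0.0346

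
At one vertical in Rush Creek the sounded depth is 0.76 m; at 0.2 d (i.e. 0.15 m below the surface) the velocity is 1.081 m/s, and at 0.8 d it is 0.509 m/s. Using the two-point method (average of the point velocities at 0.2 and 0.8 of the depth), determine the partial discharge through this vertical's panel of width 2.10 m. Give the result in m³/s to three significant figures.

1.27 m³/s

v̄ = (1.081 + 0.509) / 2 = 0.7950 m/s
q = v̄ × d × w = 0.7950 × 0.76 × 2.10 = 1.269 m³/s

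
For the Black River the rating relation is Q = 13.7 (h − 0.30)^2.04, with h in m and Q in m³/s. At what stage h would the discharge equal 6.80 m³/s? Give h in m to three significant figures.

1.01 m

h − h₀ = (Q/C)^(1/b) = (6.80/13.7)^(1/2.04) = 0.7094 m
h = 0.30 + 0.7094 = 1.009 m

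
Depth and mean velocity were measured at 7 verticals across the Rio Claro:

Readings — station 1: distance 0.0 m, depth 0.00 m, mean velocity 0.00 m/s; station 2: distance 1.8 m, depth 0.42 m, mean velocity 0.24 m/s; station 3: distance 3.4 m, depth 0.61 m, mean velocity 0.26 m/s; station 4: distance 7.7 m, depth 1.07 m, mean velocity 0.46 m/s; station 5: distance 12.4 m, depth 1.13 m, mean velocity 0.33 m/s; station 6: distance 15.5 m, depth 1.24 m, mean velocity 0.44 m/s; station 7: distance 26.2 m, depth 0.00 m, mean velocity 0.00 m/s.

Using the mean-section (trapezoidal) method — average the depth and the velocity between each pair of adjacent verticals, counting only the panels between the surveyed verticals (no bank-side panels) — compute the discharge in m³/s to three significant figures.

Panel 1-2: Δb = 1.8 m, d̄ = (0.00+0.42)/2 = 0.21, v̄ = (0.00+0.24)/2 = 0.12 → q = 1.8×0.21×0.12 = 0.04536 m³/s
Panel 2-3: Δb = 1.6 m, d̄ = (0.42+0.61)/2 = 0.515, v̄ = (0.24+0.26)/2 = 0.25 → q = 1.6×0.515×0.25 = 0.2060 m³/s
Panel 3-4: Δb = 4.3 m, d̄ = (0.61+1.07)/2 = 0.84, v̄ = (0.26+0.46)/2 = 0.36 → q = 4.3×0.84×0.36 = 1.300 m³/s
Panel 4-5: Δb = 4.7 m, d̄ = (1.07+1.13)/2 = 1.1, v̄ = (0.46+0.33)/2 = 0.395 → q = 4.7×1.1×0.395 = 2.042 m³/s
Panel 5-6: Δb = 3.1 m, d̄ = (1.13+1.24)/2 = 1.185, v̄ = (0.33+0.44)/2 = 0.385 → q = 3.1×1.185×0.385 = 1.414 m³/s
Panel 6-7: Δb = 10.7 m, d̄ = (1.24+0.00)/2 = 0.62, v̄ = (0.44+0.00)/2 = 0.22 → q = 10.7×0.62×0.22 = 1.459 m³/s
Q = Σ q = 6.468 m³/s

6.47 m³/s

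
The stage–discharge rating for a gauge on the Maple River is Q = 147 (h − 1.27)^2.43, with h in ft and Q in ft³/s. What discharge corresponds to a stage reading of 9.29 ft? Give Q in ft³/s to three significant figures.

23100 ft³/s

Q = 147 × (9.29 − 1.27)^2.43 = 147 × 8.02^2.43 = 23150 ft³/s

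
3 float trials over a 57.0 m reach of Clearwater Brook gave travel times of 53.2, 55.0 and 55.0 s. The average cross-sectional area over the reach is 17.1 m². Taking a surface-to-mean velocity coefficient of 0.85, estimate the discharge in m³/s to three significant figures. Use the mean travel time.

15.2 m³/s

t̄ = (53.2 + 55.0 + 55.0) / 3 = 54.4 s
v_surface = L / t̄ = 57.0 / 54.4 = 1.048 m/s
v_mean = 0.85 × 1.048 = 0.8906 m/s
Q = A × v_mean = 17.1 × 0.8906 = 15.23 m³/s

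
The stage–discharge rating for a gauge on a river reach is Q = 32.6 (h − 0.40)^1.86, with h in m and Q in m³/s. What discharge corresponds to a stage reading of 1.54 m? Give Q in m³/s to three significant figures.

Q = 32.6 × (1.54 − 0.40)^1.86 = 32.6 × 1.14^1.86 = 41.60 m³/s

41.6 m³/s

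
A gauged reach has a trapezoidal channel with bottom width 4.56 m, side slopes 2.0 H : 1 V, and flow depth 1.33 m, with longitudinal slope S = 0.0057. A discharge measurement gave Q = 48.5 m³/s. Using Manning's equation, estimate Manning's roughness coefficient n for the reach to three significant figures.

0.0141

A = (b + z·y)·y = (4.56 + 2.0×1.33)×1.33 = 9.603 m²
P = b + 2y√(1+z²) = 4.56 + 2×1.33×√(1+2.0²) = 10.51 m
R = A/P = 9.603/10.51 = 0.9138 m
n = (1/Q)·A·R^(2/3)·S^(1/2) = (1/48.5) × 9.603 × 0.9417 × 0.07550 = 0.01408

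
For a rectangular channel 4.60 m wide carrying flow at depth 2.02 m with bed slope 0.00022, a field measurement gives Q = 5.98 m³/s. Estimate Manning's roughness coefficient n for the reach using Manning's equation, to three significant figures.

0.0242

A = b·y = 4.60 × 2.02 = 9.292 m²
P = b + 2y = 4.60 + 2×2.02 = 8.640 m
R = A/P = 9.292/8.640 = 1.075 m
n = (1/Q)·A·R^(2/3)·S^(1/2) = (1/5.98) × 9.292 × 1.050 × 0.01483 = 0.02419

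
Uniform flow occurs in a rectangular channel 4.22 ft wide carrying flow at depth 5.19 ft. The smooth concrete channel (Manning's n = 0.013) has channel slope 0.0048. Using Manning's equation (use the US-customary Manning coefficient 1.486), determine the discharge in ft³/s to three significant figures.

A = b·y = 4.22 × 5.19 = 21.90 ft²
P = b + 2y = 4.22 + 2×5.19 = 14.60 ft
R = A/P = 21.90/14.60 = 1.500 ft
Q = (1.486/n)·A·R^(2/3)·S^(1/2) = (1.486/0.013) × 21.90 × 1.500^(2/3) × 0.0048^(1/2) = 227.3 ft³/s

227 ft³/s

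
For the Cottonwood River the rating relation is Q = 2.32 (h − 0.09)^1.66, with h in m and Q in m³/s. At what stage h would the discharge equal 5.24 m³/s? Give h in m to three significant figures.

h − h₀ = (Q/C)^(1/b) = (5.24/2.32)^(1/1.66) = 1.634 m
h = 0.09 + 1.634 = 1.724 m

1.72 m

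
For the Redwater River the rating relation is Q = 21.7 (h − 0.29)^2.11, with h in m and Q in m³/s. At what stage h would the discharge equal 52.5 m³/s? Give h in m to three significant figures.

1.81 m

h − h₀ = (Q/C)^(1/b) = (52.5/21.7)^(1/2.11) = 1.520 m
h = 0.29 + 1.520 = 1.810 m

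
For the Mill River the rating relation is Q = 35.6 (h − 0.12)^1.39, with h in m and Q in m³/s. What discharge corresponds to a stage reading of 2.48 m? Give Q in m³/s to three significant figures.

117 m³/s

Q = 35.6 × (2.48 − 0.12)^1.39 = 35.6 × 2.36^1.39 = 117.4 m³/s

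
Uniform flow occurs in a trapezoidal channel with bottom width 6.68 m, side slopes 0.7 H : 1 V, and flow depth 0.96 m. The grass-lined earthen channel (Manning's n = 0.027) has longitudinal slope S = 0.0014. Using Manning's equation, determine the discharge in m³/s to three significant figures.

A = (b + z·y)·y = (6.68 + 0.7×0.96)×0.96 = 7.058 m²
P = b + 2y√(1+z²) = 6.68 + 2×0.96×√(1+0.7²) = 9.024 m
R = A/P = 7.058/9.024 = 0.7822 m
Q = (1/n)·A·R^(2/3)·S^(1/2) = (1/0.027) × 7.058 × 0.7822^(2/3) × 0.0014^(1/2) = 8.303 m³/s

8.30 m³/s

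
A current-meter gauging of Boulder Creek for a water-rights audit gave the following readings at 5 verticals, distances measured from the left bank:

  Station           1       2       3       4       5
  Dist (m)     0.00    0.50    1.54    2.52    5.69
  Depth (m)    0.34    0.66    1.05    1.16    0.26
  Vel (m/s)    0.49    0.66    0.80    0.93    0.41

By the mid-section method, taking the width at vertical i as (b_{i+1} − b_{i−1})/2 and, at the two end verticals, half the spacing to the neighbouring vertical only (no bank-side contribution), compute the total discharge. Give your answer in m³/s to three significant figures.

3.63 m³/s

w_1 = (0.50 − 0.00)/2 = 0.25 m; q_1 = 0.49 × 0.34 × 0.25 = 0.04165 m³/s
w_2 = (1.54 − 0.00)/2 = 0.77 m; q_2 = 0.66 × 0.66 × 0.77 = 0.3354 m³/s
w_3 = (2.52 − 0.50)/2 = 1.01 m; q_3 = 0.80 × 1.05 × 1.01 = 0.8484 m³/s
w_4 = (5.69 − 1.54)/2 = 2.075 m; q_4 = 0.93 × 1.16 × 2.075 = 2.239 m³/s
w_5 = (5.69 − 2.52)/2 = 1.585 m; q_5 = 0.41 × 0.26 × 1.585 = 0.1690 m³/s
Q = Σ qᵢ = 3.633 m³/s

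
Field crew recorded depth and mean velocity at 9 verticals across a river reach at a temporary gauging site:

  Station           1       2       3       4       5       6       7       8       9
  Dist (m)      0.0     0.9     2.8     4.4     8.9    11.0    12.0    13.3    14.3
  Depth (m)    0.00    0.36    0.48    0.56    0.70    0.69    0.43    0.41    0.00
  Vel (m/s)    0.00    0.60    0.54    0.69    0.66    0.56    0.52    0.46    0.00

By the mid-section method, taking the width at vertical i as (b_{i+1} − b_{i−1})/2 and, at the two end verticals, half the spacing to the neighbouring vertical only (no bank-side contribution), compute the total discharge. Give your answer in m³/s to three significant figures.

4.53 m³/s

w_2 = (2.8 − 0.0)/2 = 1.4 m; q_2 = 0.60 × 0.36 × 1.4 = 0.3024 m³/s
w_3 = (4.4 − 0.9)/2 = 1.75 m; q_3 = 0.54 × 0.48 × 1.75 = 0.4536 m³/s
w_4 = (8.9 − 2.8)/2 = 3.05 m; q_4 = 0.69 × 0.56 × 3.05 = 1.179 m³/s
w_5 = (11.0 − 4.4)/2 = 3.3 m; q_5 = 0.66 × 0.70 × 3.3 = 1.525 m³/s
w_6 = (12.0 − 8.9)/2 = 1.55 m; q_6 = 0.56 × 0.69 × 1.55 = 0.5989 m³/s
w_7 = (13.3 − 11.0)/2 = 1.15 m; q_7 = 0.52 × 0.43 × 1.15 = 0.2571 m³/s
w_8 = (14.3 − 12.0)/2 = 1.15 m; q_8 = 0.46 × 0.41 × 1.15 = 0.2169 m³/s
Stations 1, 9 contribute zero (depth or velocity is 0).
Q = Σ qᵢ = 4.532 m³/s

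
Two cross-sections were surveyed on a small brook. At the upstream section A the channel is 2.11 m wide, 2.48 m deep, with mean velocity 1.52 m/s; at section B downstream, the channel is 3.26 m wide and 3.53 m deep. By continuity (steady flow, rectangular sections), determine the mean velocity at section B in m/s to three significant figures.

0.691 m/s

Q = A₁V₁ = (2.11×2.48) × 1.52 = 7.954 m³/s
A₂ = 3.26 × 3.53 = 11.51 m²
V₂ = Q/A₂ = 7.954/11.51 = 0.6912 m/s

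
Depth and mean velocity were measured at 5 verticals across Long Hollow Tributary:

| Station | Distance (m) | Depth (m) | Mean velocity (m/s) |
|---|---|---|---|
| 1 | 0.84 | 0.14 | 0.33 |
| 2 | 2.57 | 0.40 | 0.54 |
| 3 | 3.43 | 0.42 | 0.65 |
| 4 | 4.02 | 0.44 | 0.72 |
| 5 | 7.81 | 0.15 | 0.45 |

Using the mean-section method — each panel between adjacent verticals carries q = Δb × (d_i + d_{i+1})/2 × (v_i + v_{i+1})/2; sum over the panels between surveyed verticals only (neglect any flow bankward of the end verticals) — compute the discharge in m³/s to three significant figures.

1.24 m³/s

Panel 1-2: Δb = 1.73 m, d̄ = (0.14+0.40)/2 = 0.27, v̄ = (0.33+0.54)/2 = 0.435 → q = 1.73×0.27×0.435 = 0.2032 m³/s
Panel 2-3: Δb = 0.86 m, d̄ = (0.40+0.42)/2 = 0.41, v̄ = (0.54+0.65)/2 = 0.595 → q = 0.86×0.41×0.595 = 0.2098 m³/s
Panel 3-4: Δb = 0.59 m, d̄ = (0.42+0.44)/2 = 0.43, v̄ = (0.65+0.72)/2 = 0.685 → q = 0.59×0.43×0.685 = 0.1738 m³/s
Panel 4-5: Δb = 3.79 m, d̄ = (0.44+0.15)/2 = 0.295, v̄ = (0.72+0.45)/2 = 0.585 → q = 3.79×0.295×0.585 = 0.6541 m³/s
Q = Σ q = 1.241 m³/s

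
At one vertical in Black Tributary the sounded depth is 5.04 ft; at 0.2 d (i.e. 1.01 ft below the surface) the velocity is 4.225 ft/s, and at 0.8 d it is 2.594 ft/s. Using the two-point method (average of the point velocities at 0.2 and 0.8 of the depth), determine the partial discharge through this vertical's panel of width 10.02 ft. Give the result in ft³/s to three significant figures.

172 ft³/s

v̄ = (4.225 + 2.594) / 2 = 3.410 ft/s
q = v̄ × d × w = 3.410 × 5.04 × 10.02 = 172.2 ft³/s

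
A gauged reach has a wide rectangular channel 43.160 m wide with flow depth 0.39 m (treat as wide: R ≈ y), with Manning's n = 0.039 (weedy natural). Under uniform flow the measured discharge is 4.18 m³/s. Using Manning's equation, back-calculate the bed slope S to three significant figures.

A = b·y = 43.160 × 0.39 = 16.83 m²
Wide channel: R ≈ y = 0.39 m
S = (Q·n / (1·A·R^(2/3)))² = (4.18×0.039 / (1×16.83×0.5338))² = 0.0003292

0.000329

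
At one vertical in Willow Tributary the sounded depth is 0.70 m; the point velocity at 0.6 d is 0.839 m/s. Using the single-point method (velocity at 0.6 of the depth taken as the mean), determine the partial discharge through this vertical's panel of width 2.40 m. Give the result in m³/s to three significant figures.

v̄ = v₀.₆ = 0.839 m/s
q = v̄ × d × w = 0.8390 × 0.70 × 2.40 = 1.410 m³/s

1.41 m³/s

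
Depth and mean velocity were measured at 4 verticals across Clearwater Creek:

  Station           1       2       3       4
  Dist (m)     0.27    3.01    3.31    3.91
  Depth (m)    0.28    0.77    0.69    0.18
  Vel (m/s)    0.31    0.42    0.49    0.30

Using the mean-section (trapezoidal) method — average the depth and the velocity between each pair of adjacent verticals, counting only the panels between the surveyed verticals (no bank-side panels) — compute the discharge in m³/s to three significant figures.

0.728 m³/s

Panel 1-2: Δb = 2.74 m, d̄ = (0.28+0.77)/2 = 0.525, v̄ = (0.31+0.42)/2 = 0.365 → q = 2.74×0.525×0.365 = 0.5251 m³/s
Panel 2-3: Δb = 0.3 m, d̄ = (0.77+0.69)/2 = 0.73, v̄ = (0.42+0.49)/2 = 0.455 → q = 0.3×0.73×0.455 = 0.09965 m³/s
Panel 3-4: Δb = 0.6 m, d̄ = (0.69+0.18)/2 = 0.435, v̄ = (0.49+0.30)/2 = 0.395 → q = 0.6×0.435×0.395 = 0.1031 m³/s
Q = Σ q = 0.7278 m³/s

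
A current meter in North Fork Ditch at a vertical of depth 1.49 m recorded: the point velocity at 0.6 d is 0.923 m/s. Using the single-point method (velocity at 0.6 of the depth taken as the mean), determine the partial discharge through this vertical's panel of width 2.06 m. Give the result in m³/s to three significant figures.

v̄ = v₀.₆ = 0.923 m/s
q = v̄ × d × w = 0.9230 × 1.49 × 2.06 = 2.833 m³/s

2.83 m³/s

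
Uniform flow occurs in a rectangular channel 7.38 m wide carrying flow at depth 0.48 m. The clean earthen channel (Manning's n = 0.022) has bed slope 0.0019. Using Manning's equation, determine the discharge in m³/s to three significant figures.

3.97 m³/s

A = b·y = 7.38 × 0.48 = 3.542 m²
P = b + 2y = 7.38 + 2×0.48 = 8.340 m
R = A/P = 3.542/8.340 = 0.4247 m
Q = (1/n)·A·R^(2/3)·S^(1/2) = (1/0.022) × 3.542 × 0.4247^(2/3) × 0.0019^(1/2) = 3.966 m³/s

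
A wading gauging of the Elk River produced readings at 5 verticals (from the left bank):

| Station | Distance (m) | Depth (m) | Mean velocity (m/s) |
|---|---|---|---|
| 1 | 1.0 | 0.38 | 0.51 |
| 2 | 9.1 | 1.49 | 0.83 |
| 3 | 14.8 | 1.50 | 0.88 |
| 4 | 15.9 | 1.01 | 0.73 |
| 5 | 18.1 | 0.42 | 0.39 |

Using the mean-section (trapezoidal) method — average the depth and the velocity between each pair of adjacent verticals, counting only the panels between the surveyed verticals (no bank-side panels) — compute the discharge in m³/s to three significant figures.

14.4 m³/s

Panel 1-2: Δb = 8.1 m, d̄ = (0.38+1.49)/2 = 0.935, v̄ = (0.51+0.83)/2 = 0.67 → q = 8.1×0.935×0.67 = 5.074 m³/s
Panel 2-3: Δb = 5.7 m, d̄ = (1.49+1.50)/2 = 1.495, v̄ = (0.83+0.88)/2 = 0.855 → q = 5.7×1.495×0.855 = 7.286 m³/s
Panel 3-4: Δb = 1.1 m, d̄ = (1.50+1.01)/2 = 1.255, v̄ = (0.88+0.73)/2 = 0.805 → q = 1.1×1.255×0.805 = 1.111 m³/s
Panel 4-5: Δb = 2.2 m, d̄ = (1.01+0.42)/2 = 0.715, v̄ = (0.73+0.39)/2 = 0.56 → q = 2.2×0.715×0.56 = 0.8809 m³/s
Q = Σ q = 14.35 m³/s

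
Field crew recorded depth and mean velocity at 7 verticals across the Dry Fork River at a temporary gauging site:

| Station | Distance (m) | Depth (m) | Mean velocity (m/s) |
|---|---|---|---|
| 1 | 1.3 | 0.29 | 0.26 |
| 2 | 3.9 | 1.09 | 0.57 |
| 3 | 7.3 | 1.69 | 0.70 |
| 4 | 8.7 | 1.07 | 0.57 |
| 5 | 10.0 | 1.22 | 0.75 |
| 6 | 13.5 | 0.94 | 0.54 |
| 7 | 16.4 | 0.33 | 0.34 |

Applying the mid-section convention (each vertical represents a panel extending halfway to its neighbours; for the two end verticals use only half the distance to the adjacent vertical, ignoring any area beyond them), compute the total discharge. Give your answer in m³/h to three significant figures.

34600 m³/h

w_1 = (3.9 − 1.3)/2 = 1.3 m; q_1 = 0.26 × 0.29 × 1.3 = 0.09802 m³/s
w_2 = (7.3 − 1.3)/2 = 3 m; q_2 = 0.57 × 1.09 × 3 = 1.864 m³/s
w_3 = (8.7 − 3.9)/2 = 2.4 m; q_3 = 0.70 × 1.69 × 2.4 = 2.839 m³/s
w_4 = (10.0 − 7.3)/2 = 1.35 m; q_4 = 0.57 × 1.07 × 1.35 = 0.8234 m³/s
w_5 = (13.5 − 8.7)/2 = 2.4 m; q_5 = 0.75 × 1.22 × 2.4 = 2.196 m³/s
w_6 = (16.4 − 10.0)/2 = 3.2 m; q_6 = 0.54 × 0.94 × 3.2 = 1.624 m³/s
w_7 = (16.4 − 13.5)/2 = 1.45 m; q_7 = 0.34 × 0.33 × 1.45 = 0.1627 m³/s
Q = Σ qᵢ = 9.607 m³/s
= 9.607 × 3600 = 34590 m³/h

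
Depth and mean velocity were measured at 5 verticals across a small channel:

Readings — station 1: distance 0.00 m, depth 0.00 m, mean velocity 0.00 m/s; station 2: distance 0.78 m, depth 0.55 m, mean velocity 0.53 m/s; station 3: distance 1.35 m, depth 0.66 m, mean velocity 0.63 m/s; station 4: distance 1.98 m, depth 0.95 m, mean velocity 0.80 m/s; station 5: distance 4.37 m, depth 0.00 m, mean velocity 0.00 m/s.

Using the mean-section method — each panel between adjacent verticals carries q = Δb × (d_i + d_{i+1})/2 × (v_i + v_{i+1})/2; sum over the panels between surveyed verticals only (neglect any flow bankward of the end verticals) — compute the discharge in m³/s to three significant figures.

1.07 m³/s

Panel 1-2: Δb = 0.78 m, d̄ = (0.00+0.55)/2 = 0.275, v̄ = (0.00+0.53)/2 = 0.265 → q = 0.78×0.275×0.265 = 0.05684 m³/s
Panel 2-3: Δb = 0.57 m, d̄ = (0.55+0.66)/2 = 0.605, v̄ = (0.53+0.63)/2 = 0.58 → q = 0.57×0.605×0.58 = 0.2000 m³/s
Panel 3-4: Δb = 0.63 m, d̄ = (0.66+0.95)/2 = 0.805, v̄ = (0.63+0.80)/2 = 0.715 → q = 0.63×0.805×0.715 = 0.3626 m³/s
Panel 4-5: Δb = 2.39 m, d̄ = (0.95+0.00)/2 = 0.475, v̄ = (0.80+0.00)/2 = 0.4 → q = 2.39×0.475×0.4 = 0.4541 m³/s
Q = Σ q = 1.074 m³/s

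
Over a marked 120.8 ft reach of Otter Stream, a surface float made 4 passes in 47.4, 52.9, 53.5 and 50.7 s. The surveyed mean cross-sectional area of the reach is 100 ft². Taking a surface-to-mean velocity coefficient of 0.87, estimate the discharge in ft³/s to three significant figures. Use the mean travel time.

206 ft³/s

t̄ = (47.4 + 52.9 + 53.5 + 50.7) / 4 = 51.125 s
v_surface = L / t̄ = 120.8 / 51.125 = 2.363 ft/s
v_mean = 0.87 × 2.363 = 2.056 ft/s
Q = A × v_mean = 100 × 2.056 = 205.6 ft³/s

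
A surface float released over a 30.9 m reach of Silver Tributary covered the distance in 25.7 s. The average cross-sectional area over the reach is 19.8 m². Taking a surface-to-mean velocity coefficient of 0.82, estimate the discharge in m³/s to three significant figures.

19.5 m³/s

v_surface = L / t̄ = 30.9 / 25.7 = 1.202 m/s
v_mean = 0.82 × 1.202 = 0.9859 m/s
Q = A × v_mean = 19.8 × 0.9859 = 19.52 m³/s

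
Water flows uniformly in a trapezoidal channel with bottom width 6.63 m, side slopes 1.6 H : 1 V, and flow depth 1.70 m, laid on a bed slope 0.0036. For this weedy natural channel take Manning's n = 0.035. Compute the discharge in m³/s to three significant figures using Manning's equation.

A = (b + z·y)·y = (6.63 + 1.6×1.70)×1.70 = 15.90 m²
P = b + 2y√(1+z²) = 6.63 + 2×1.70×√(1+1.6²) = 13.05 m
R = A/P = 15.90/13.05 = 1.218 m
Q = (1/n)·A·R^(2/3)·S^(1/2) = (1/0.035) × 15.90 × 1.218^(2/3) × 0.0036^(1/2) = 31.09 m³/s

31.1 m³/s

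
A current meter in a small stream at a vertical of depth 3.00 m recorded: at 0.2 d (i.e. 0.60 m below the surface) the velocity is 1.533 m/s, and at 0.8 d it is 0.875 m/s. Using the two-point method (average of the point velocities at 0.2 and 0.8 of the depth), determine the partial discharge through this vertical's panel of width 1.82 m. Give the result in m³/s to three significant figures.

6.57 m³/s

v̄ = (1.533 + 0.875) / 2 = 1.204 m/s
q = v̄ × d × w = 1.204 × 3.00 × 1.82 = 6.574 m³/s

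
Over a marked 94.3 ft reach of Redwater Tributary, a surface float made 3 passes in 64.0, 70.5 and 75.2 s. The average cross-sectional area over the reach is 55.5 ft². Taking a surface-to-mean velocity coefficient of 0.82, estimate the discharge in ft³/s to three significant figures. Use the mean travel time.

t̄ = (64.0 + 70.5 + 75.2) / 3 = 69.9 s
v_surface = L / t̄ = 94.3 / 69.9 = 1.349 ft/s
v_mean = 0.82 × 1.349 = 1.106 ft/s
Q = A × v_mean = 55.5 × 1.106 = 61.40 ft³/s

61.4 ft³/s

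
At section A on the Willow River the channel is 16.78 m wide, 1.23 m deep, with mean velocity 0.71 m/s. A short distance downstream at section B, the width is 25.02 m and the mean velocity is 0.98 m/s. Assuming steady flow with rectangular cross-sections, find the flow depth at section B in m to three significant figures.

0.598 m

Q = A₁V₁ = (16.78×1.23) × 0.71 = 14.65 m³/s
d₂ = Q/(b₂ V₂) = 14.65/(25.02×0.98) = 0.5976 m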